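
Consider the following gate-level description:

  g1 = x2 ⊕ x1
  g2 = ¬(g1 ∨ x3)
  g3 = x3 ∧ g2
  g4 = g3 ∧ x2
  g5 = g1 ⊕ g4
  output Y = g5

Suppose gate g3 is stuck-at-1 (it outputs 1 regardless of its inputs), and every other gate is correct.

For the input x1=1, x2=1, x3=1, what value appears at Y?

1

Propagate with g3 forced: g1=0, g2=0, g3=1 [stuck-at-1], g4=1, g5=1.
So Y = 1. (Without the fault it would be 0.)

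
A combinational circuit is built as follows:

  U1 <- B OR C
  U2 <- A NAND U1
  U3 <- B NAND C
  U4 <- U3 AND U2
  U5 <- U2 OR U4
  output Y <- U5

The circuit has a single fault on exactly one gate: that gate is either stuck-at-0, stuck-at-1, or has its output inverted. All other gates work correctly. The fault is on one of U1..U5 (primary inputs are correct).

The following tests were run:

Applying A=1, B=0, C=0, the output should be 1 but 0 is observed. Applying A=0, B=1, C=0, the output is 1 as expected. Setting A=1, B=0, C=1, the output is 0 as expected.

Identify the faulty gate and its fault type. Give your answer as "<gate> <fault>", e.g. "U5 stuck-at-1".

Fault-free values for test 1 (A=1, B=0, C=0): U1=0, U2=1, U3=1, U4=1, U5=1, giving Y=1. Observed 0.
Test 1: faults giving observed 0 are {U1 stuck-at-1, U1 inverted output, U2 stuck-at-0, U2 inverted output, U5 stuck-at-0, U5 inverted output}.
Test 2 (A=0, B=1, C=0): fault-free U1=1, U2=1, U3=1, U4=1, U5=1 → 1; observed 1. Eliminates U2 stuck-at-0, U2 inverted output, U5 stuck-at-0, U5 inverted output.
Test 3 (A=1, B=0, C=1): fault-free U1=1, U2=0, U3=1, U4=0, U5=0 → 0; observed 0. Eliminates U1 inverted output.
Only U1 stuck-at-1 is consistent with every test.

U1 stuck-at-1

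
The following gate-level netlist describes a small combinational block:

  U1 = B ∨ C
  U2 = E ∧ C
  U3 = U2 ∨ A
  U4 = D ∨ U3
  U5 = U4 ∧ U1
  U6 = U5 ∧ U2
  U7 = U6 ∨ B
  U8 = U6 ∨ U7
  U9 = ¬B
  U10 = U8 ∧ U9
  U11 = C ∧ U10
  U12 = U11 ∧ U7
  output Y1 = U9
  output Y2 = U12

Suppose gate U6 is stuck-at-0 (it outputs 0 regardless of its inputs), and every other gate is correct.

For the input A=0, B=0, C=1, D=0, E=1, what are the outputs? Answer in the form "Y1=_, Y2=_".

Y1=1, Y2=0

Propagate with U6 forced: U1=1, U2=1, U3=1, U4=1, U5=1, U6=0 [stuck-at-0], U7=0, U8=0, U9=1, U10=0, U11=0, U12=0.
So the outputs are Y1=1, Y2=0. (Without the fault they would be Y1=1, Y2=1.)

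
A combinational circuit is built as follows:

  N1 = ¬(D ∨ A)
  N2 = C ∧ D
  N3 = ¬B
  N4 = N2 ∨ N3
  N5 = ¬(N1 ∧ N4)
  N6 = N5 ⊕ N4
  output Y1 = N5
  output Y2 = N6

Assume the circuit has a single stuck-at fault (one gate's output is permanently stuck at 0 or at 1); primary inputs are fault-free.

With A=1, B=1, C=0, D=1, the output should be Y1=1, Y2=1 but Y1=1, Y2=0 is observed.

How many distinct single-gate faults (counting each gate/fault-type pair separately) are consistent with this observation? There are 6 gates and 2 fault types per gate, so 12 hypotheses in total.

Fault-free: N1=0, N2=0, N3=0, N4=0, N5=1, N6=1 → Y1=1, Y2=1. Observed Y1=1, Y2=0.
  N1 stuck-at-0: output Y1=1, Y2=1 ✗
  N1 stuck-at-1: output Y1=1, Y2=1 ✗
  N2 stuck-at-0: output Y1=1, Y2=1 ✗
  N2 stuck-at-1: output Y1=1, Y2=0 ✓
  N3 stuck-at-0: output Y1=1, Y2=1 ✗
  N3 stuck-at-1: output Y1=1, Y2=0 ✓
  N4 stuck-at-0: output Y1=1, Y2=1 ✗
  N4 stuck-at-1: output Y1=1, Y2=0 ✓
  N5 stuck-at-0: output Y1=0, Y2=0 ✗
  N5 stuck-at-1: output Y1=1, Y2=1 ✗
  N6 stuck-at-0: output Y1=1, Y2=0 ✓
  N6 stuck-at-1: output Y1=1, Y2=1 ✗
Consistent faults: {N2 stuck-at-1, N3 stuck-at-1, N4 stuck-at-1, N6 stuck-at-0} — 4 in all.

4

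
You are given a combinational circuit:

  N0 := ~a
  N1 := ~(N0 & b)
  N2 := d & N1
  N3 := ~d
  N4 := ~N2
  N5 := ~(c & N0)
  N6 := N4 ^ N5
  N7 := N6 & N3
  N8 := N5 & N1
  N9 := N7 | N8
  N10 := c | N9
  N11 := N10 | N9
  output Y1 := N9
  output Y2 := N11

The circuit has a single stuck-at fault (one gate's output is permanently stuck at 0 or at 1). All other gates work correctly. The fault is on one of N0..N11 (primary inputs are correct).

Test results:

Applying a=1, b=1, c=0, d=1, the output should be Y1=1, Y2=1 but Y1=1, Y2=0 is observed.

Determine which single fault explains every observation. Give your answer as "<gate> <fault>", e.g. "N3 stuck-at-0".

N11 stuck-at-0

Fault-free values for test 1 (a=1, b=1, c=0, d=1): N0=0, N1=1, N2=1, N3=0, N4=0, N5=1, N6=1, N7=0, N8=1, N9=1, N10=1, N11=1, giving Y1=1, Y2=1. Observed Y1=1, Y2=0.
Test 1: faults giving observed Y1=1, Y2=0 are {N11 stuck-at-0}.
Only N11 stuck-at-0 is consistent with every test.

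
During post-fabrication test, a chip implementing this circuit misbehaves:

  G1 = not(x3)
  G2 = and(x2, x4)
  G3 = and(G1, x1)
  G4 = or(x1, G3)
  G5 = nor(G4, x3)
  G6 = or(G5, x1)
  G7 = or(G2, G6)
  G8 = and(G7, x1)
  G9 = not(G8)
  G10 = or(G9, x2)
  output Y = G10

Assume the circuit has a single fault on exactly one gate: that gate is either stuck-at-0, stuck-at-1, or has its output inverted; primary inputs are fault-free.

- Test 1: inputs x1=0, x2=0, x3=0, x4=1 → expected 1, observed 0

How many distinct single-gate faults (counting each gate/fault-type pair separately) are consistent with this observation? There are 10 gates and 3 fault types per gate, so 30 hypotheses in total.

Fault-free: G1=1, G2=0, G3=0, G4=0, G5=1, G6=1, G7=1, G8=0, G9=1, G10=1 → 1. Observed 0.
  G1: none of the 3 fault types match ✗
  G2: none of the 3 fault types match ✗
  G3: none of the 3 fault types match ✗
  G4: none of the 3 fault types match ✗
  G5: none of the 3 fault types match ✗
  G6: none of the 3 fault types match ✗
  G7: none of the 3 fault types match ✗
  G8: stuck-at-1, inverted output ✓; others ✗
  G9: stuck-at-0, inverted output ✓; others ✗
  G10: stuck-at-0, inverted output ✓; others ✗
Consistent faults: {G8 stuck-at-1, G8 inverted output, G9 stuck-at-0, G9 inverted output, G10 stuck-at-0, G10 inverted output} — 6 in all.

6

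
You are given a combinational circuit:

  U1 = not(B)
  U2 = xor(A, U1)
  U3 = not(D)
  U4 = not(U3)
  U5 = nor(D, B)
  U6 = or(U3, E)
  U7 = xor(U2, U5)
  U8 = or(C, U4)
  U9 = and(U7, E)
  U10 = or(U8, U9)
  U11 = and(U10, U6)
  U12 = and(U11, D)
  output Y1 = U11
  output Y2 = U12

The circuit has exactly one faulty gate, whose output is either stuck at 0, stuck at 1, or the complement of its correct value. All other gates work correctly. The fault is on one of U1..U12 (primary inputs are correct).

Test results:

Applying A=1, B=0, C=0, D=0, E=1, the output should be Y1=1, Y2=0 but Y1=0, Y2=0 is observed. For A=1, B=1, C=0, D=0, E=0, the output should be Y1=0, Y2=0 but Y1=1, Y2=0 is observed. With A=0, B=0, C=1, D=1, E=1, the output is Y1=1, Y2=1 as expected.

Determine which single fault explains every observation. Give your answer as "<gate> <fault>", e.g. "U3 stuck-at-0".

U9 inverted output

Fault-free values for test 1 (A=1, B=0, C=0, D=0, E=1): U1=1, U2=0, U3=1, U4=0, U5=1, U6=1, U7=1, U8=0, U9=1, U10=1, U11=1, U12=0, giving Y1=1, Y2=0. Observed Y1=0, Y2=0.
Test 1: faults giving observed Y1=0, Y2=0 are {U1 stuck-at-0, U1 inverted output, U2 stuck-at-1, U2 inverted output, U5 stuck-at-0, U5 inverted output, U6 stuck-at-0, U6 inverted output, U7 stuck-at-0, U7 inverted output, U9 stuck-at-0, U9 inverted output, U10 stuck-at-0, U10 inverted output, U11 stuck-at-0, U11 inverted output}.
Test 2 (A=1, B=1, C=0, D=0, E=0): fault-free U1=0, U2=1, U3=1, U4=0, U5=0, U6=1, U7=1, U8=0, U9=0, U10=0, U11=0, U12=0 → Y1=0, Y2=0; observed Y1=1, Y2=0. Eliminates U1 stuck-at-0, U1 inverted output, U2 stuck-at-1, U2 inverted output, U5 stuck-at-0, U5 inverted output, U6 stuck-at-0, U6 inverted output, U7 stuck-at-0, U7 inverted output, U9 stuck-at-0, U10 stuck-at-0, U11 stuck-at-0.
Test 3 (A=0, B=0, C=1, D=1, E=1): fault-free U1=1, U2=1, U3=0, U4=1, U5=0, U6=1, U7=1, U8=1, U9=1, U10=1, U11=1, U12=1 → Y1=1, Y2=1; observed Y1=1, Y2=1. Eliminates U10 inverted output, U11 inverted output.
Only U9 inverted output is consistent with every test.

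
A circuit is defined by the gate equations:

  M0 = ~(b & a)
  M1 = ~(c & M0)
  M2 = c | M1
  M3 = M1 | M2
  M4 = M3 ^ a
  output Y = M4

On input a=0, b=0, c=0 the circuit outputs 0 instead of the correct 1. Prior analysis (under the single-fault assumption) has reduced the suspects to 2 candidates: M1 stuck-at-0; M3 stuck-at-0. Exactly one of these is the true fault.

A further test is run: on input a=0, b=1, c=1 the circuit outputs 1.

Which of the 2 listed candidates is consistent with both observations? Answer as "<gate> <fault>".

Evaluate each candidate on input a=0, b=1, c=1:
  M1 stuck-at-0: M0=1, M1=0 [stuck-at-0], M2=1, M3=1, M4=1 → 1 — matches
  M3 stuck-at-0: M0=1, M1=0, M2=1, M3=0 [stuck-at-0], M4=0 → 0 — eliminated
Only M1 stuck-at-0 reproduces the observed 1.

M1 stuck-at-0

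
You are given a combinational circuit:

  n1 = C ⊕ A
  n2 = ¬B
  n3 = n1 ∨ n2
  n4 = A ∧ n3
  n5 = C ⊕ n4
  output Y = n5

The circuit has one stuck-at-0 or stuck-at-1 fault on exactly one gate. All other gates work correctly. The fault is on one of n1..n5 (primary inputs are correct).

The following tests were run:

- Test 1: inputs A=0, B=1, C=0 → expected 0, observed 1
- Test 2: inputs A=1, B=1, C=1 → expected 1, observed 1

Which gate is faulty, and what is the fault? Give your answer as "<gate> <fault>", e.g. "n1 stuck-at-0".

n5 stuck-at-1

Fault-free values for test 1 (A=0, B=1, C=0): n1=0, n2=0, n3=0, n4=0, n5=0, giving Y=0. Observed 1.
Test 1: faults giving observed 1 are {n4 stuck-at-1, n5 stuck-at-1}.
Test 2 (A=1, B=1, C=1): fault-free n1=0, n2=0, n3=0, n4=0, n5=1 → 1; observed 1. Eliminates n4 stuck-at-1.
Only n5 stuck-at-1 is consistent with every test.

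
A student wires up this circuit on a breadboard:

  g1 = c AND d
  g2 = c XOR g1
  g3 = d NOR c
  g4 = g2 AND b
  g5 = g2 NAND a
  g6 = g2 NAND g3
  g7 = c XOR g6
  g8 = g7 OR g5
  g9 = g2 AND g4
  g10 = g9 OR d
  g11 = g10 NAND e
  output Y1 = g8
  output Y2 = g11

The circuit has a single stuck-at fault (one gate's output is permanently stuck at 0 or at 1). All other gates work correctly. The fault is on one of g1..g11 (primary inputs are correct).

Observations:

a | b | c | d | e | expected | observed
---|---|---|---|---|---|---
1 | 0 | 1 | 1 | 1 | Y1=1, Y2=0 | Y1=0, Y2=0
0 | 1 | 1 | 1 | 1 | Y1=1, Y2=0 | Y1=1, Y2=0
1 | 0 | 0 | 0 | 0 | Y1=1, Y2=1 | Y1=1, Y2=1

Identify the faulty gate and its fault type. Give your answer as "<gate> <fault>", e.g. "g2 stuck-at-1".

Fault-free values for test 1 (a=1, b=0, c=1, d=1, e=1): g1=1, g2=0, g3=0, g4=0, g5=1, g6=1, g7=0, g8=1, g9=0, g10=1, g11=0, giving Y1=1, Y2=0. Observed Y1=0, Y2=0.
Test 1: faults giving observed Y1=0, Y2=0 are {g1 stuck-at-0, g2 stuck-at-1, g5 stuck-at-0, g8 stuck-at-0}.
Test 2 (a=0, b=1, c=1, d=1, e=1): fault-free g1=1, g2=0, g3=0, g4=0, g5=1, g6=1, g7=0, g8=1, g9=0, g10=1, g11=0 → Y1=1, Y2=0; observed Y1=1, Y2=0. Eliminates g5 stuck-at-0, g8 stuck-at-0.
Test 3 (a=1, b=0, c=0, d=0, e=0): fault-free g1=0, g2=0, g3=1, g4=0, g5=1, g6=1, g7=1, g8=1, g9=0, g10=0, g11=1 → Y1=1, Y2=1; observed Y1=1, Y2=1. Eliminates g2 stuck-at-1.
Only g1 stuck-at-0 is consistent with every test.

g1 stuck-at-0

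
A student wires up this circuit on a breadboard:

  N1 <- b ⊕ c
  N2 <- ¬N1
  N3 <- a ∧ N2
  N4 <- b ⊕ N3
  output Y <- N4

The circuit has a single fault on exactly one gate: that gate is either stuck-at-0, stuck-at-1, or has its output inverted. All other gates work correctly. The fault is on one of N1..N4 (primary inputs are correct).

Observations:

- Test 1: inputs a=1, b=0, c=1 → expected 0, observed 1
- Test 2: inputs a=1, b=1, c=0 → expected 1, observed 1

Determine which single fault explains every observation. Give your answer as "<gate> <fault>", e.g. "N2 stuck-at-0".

N4 stuck-at-1

Fault-free values for test 1 (a=1, b=0, c=1): N1=1, N2=0, N3=0, N4=0, giving Y=0. Observed 1.
Test 1: faults giving observed 1 are {N1 stuck-at-0, N1 inverted output, N2 stuck-at-1, N2 inverted output, N3 stuck-at-1, N3 inverted output, N4 stuck-at-1, N4 inverted output}.
Test 2 (a=1, b=1, c=0): fault-free N1=1, N2=0, N3=0, N4=1 → 1; observed 1. Eliminates N1 stuck-at-0, N1 inverted output, N2 stuck-at-1, N2 inverted output, N3 stuck-at-1, N3 inverted output, N4 inverted output.
Only N4 stuck-at-1 is consistent with every test.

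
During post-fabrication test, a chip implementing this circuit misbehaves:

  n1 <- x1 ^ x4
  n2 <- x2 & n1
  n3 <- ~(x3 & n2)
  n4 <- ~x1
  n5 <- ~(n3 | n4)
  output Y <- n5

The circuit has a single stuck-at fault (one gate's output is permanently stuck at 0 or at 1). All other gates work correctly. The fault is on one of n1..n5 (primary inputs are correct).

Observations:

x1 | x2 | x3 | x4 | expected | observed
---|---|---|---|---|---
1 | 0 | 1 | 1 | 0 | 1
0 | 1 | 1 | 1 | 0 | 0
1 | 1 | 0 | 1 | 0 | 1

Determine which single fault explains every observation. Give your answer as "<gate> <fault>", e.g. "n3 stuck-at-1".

Fault-free values for test 1 (x1=1, x2=0, x3=1, x4=1): n1=0, n2=0, n3=1, n4=0, n5=0, giving Y=0. Observed 1.
Test 1: faults giving observed 1 are {n2 stuck-at-1, n3 stuck-at-0, n5 stuck-at-1}.
Test 2 (x1=0, x2=1, x3=1, x4=1): fault-free n1=1, n2=1, n3=0, n4=1, n5=0 → 0; observed 0. Eliminates n5 stuck-at-1.
Test 3 (x1=1, x2=1, x3=0, x4=1): fault-free n1=0, n2=0, n3=1, n4=0, n5=0 → 0; observed 1. Eliminates n2 stuck-at-1.
Only n3 stuck-at-0 is consistent with every test.

n3 stuck-at-0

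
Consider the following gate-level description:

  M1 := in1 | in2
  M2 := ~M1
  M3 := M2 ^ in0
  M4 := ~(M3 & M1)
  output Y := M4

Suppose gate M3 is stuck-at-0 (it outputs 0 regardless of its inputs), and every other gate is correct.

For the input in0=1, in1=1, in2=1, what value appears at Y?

Propagate with M3 forced: M1=1, M2=0, M3=0 [stuck-at-0], M4=1.
So Y = 1. (Without the fault it would be 0.)

1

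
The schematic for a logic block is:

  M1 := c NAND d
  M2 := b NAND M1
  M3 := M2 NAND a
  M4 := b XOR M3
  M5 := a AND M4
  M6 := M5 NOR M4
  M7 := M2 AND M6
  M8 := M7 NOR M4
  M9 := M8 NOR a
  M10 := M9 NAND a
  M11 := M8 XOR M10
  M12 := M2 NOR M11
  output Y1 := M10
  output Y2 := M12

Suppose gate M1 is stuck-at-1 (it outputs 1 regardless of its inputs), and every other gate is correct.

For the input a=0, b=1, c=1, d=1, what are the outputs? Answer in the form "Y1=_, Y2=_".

Y1=1, Y2=1

Propagate with M1 forced: M1=1 [stuck-at-1], M2=0, M3=1, M4=0, M5=0, M6=1, M7=0, M8=1, M9=0, M10=1, M11=0, M12=1.
So the outputs are Y1=1, Y2=1. (Without the fault they would be Y1=1, Y2=0.)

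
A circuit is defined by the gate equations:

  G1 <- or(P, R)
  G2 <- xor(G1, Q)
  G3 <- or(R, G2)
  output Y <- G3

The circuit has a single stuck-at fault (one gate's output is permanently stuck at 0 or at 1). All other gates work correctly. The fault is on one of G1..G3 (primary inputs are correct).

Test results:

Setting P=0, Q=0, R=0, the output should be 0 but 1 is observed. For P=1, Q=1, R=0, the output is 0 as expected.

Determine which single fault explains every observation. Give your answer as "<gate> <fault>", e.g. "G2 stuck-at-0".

Fault-free values for test 1 (P=0, Q=0, R=0): G1=0, G2=0, G3=0, giving Y=0. Observed 1.
Test 1: faults giving observed 1 are {G1 stuck-at-1, G2 stuck-at-1, G3 stuck-at-1}.
Test 2 (P=1, Q=1, R=0): fault-free G1=1, G2=0, G3=0 → 0; observed 0. Eliminates G2 stuck-at-1, G3 stuck-at-1.
Only G1 stuck-at-1 is consistent with every test.

G1 stuck-at-1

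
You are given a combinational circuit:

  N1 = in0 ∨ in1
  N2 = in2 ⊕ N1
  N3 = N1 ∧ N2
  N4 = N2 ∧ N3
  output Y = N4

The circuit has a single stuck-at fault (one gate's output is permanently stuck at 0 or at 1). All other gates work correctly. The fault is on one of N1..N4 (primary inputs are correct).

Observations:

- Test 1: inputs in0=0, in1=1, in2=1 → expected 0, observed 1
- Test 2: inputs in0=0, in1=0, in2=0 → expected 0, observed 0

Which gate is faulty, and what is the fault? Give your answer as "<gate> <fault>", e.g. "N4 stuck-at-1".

N2 stuck-at-1

Fault-free values for test 1 (in0=0, in1=1, in2=1): N1=1, N2=0, N3=0, N4=0, giving Y=0. Observed 1.
Test 1: faults giving observed 1 are {N2 stuck-at-1, N4 stuck-at-1}.
Test 2 (in0=0, in1=0, in2=0): fault-free N1=0, N2=0, N3=0, N4=0 → 0; observed 0. Eliminates N4 stuck-at-1.
Only N2 stuck-at-1 is consistent with every test.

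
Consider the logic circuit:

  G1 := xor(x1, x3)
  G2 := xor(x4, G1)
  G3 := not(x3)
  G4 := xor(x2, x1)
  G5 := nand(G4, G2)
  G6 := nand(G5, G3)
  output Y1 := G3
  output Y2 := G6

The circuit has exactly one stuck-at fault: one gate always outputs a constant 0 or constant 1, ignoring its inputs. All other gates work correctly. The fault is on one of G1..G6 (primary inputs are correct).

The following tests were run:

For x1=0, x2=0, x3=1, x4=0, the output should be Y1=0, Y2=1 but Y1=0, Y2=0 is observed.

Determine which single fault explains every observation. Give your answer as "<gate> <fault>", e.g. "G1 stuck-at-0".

G6 stuck-at-0

Fault-free values for test 1 (x1=0, x2=0, x3=1, x4=0): G1=1, G2=1, G3=0, G4=0, G5=1, G6=1, giving Y1=0, Y2=1. Observed Y1=0, Y2=0.
Test 1: faults giving observed Y1=0, Y2=0 are {G6 stuck-at-0}.
Only G6 stuck-at-0 is consistent with every test.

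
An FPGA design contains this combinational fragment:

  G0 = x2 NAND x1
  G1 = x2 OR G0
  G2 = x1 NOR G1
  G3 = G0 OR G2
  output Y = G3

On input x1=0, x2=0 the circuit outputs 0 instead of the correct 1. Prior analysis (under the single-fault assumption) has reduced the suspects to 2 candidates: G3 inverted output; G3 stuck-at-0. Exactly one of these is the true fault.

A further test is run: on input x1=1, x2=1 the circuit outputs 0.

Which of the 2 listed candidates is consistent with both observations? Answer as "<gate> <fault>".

G3 stuck-at-0

Evaluate each candidate on input x1=1, x2=1:
  G3 inverted output: G0=0, G1=1, G2=0, G3=1 [inverted output] → 1 — eliminated
  G3 stuck-at-0: G0=0, G1=1, G2=0, G3=0 [stuck-at-0] → 0 — matches
Only G3 stuck-at-0 reproduces the observed 0.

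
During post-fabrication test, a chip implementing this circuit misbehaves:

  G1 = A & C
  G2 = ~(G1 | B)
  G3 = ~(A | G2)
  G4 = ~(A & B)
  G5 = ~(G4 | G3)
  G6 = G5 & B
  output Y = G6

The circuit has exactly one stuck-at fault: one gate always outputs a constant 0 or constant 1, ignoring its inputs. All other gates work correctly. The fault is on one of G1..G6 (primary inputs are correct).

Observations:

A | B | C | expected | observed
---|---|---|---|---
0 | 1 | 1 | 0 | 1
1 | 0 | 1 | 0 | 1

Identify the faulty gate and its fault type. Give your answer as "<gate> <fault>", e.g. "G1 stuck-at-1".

Fault-free values for test 1 (A=0, B=1, C=1): G1=0, G2=0, G3=1, G4=1, G5=0, G6=0, giving Y=0. Observed 1.
Test 1: faults giving observed 1 are {G5 stuck-at-1, G6 stuck-at-1}.
Test 2 (A=1, B=0, C=1): fault-free G1=1, G2=0, G3=0, G4=1, G5=0, G6=0 → 0; observed 1. Eliminates G5 stuck-at-1.
Only G6 stuck-at-1 is consistent with every test.

G6 stuck-at-1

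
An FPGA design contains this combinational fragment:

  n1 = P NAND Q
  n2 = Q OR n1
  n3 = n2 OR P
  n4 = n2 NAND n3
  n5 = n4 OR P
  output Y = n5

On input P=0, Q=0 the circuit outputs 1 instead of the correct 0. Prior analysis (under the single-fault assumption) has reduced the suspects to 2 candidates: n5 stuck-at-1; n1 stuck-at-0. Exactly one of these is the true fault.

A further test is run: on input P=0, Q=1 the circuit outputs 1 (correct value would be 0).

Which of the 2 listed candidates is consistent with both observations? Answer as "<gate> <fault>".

n5 stuck-at-1

Evaluate each candidate on input P=0, Q=1:
  n5 stuck-at-1: n1=1, n2=1, n3=1, n4=0, n5=1 [stuck-at-1] → 1 — matches
  n1 stuck-at-0: n1=0 [stuck-at-0], n2=1, n3=1, n4=0, n5=0 → 0 — eliminated
Only n5 stuck-at-1 reproduces the observed 1.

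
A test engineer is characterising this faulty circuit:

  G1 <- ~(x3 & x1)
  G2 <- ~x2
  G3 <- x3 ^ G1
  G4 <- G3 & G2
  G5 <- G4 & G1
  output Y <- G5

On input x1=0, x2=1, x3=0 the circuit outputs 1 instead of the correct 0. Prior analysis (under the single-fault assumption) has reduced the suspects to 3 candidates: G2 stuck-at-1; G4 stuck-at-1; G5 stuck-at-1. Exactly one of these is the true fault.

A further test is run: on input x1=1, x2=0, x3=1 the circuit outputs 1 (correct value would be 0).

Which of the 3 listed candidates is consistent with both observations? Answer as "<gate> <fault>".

Evaluate each candidate on input x1=1, x2=0, x3=1:
  G2 stuck-at-1: G1=0, G2=1 [stuck-at-1], G3=1, G4=1, G5=0 → 0 — eliminated
  G4 stuck-at-1: G1=0, G2=1, G3=1, G4=1 [stuck-at-1], G5=0 → 0 — eliminated
  G5 stuck-at-1: G1=0, G2=1, G3=1, G4=1, G5=1 [stuck-at-1] → 1 — matches
Only G5 stuck-at-1 reproduces the observed 1.

G5 stuck-at-1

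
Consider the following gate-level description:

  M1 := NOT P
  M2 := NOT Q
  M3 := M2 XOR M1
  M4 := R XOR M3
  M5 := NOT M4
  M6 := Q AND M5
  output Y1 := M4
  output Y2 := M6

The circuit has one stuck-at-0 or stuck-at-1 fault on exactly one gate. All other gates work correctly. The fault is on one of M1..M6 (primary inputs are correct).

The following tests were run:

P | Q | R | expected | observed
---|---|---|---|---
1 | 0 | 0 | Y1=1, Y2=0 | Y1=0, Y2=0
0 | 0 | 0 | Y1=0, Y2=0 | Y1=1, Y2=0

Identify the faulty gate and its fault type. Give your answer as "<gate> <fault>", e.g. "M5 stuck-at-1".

Fault-free values for test 1 (P=1, Q=0, R=0): M1=0, M2=1, M3=1, M4=1, M5=0, M6=0, giving Y1=1, Y2=0. Observed Y1=0, Y2=0.
Test 1: faults giving observed Y1=0, Y2=0 are {M1 stuck-at-1, M2 stuck-at-0, M3 stuck-at-0, M4 stuck-at-0}.
Test 2 (P=0, Q=0, R=0): fault-free M1=1, M2=1, M3=0, M4=0, M5=1, M6=0 → Y1=0, Y2=0; observed Y1=1, Y2=0. Eliminates M1 stuck-at-1, M3 stuck-at-0, M4 stuck-at-0.
Only M2 stuck-at-0 is consistent with every test.

M2 stuck-at-0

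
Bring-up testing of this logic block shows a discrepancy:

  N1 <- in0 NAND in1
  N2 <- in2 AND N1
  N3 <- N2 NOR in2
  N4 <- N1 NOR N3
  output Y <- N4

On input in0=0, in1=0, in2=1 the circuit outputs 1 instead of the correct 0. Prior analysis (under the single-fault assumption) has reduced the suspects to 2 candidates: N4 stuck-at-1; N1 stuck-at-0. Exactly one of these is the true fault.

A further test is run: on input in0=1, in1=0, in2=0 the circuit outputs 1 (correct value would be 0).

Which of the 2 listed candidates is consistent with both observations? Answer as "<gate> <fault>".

N4 stuck-at-1

Evaluate each candidate on input in0=1, in1=0, in2=0:
  N4 stuck-at-1: N1=1, N2=0, N3=1, N4=1 [stuck-at-1] → 1 — matches
  N1 stuck-at-0: N1=0 [stuck-at-0], N2=0, N3=1, N4=0 → 0 — eliminated
Only N4 stuck-at-1 reproduces the observed 1.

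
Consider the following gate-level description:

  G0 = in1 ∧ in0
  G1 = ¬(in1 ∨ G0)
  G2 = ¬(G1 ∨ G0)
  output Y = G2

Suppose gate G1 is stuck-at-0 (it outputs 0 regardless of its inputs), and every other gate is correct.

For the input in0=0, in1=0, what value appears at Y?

Propagate with G1 forced: G0=0, G1=0 [stuck-at-0], G2=1.
So Y = 1. (Without the fault it would be 0.)

1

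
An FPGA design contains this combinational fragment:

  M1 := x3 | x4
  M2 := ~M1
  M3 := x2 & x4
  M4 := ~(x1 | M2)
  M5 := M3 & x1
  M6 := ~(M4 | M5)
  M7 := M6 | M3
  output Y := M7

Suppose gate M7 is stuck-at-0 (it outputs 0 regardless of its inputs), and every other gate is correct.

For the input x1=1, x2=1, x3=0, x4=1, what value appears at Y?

0

Propagate with M7 forced: M1=1, M2=0, M3=1, M4=0, M5=1, M6=0, M7=0 [stuck-at-0].
So Y = 0. (Without the fault it would be 1.)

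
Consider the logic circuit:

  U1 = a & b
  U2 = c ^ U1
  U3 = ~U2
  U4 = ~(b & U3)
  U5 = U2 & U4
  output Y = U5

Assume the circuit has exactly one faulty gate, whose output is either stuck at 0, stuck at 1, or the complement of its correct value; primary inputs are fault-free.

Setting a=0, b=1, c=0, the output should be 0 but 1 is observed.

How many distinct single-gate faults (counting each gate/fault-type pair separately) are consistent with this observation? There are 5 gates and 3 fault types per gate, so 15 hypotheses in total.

6

Fault-free: U1=0, U2=0, U3=1, U4=0, U5=0 → 0. Observed 1.
  U1: stuck-at-1, inverted output ✓; others ✗
  U2: stuck-at-1, inverted output ✓; others ✗
  U3: none of the 3 fault types match ✗
  U4: none of the 3 fault types match ✗
  U5: stuck-at-1, inverted output ✓; others ✗
Consistent faults: {U1 stuck-at-1, U1 inverted output, U2 stuck-at-1, U2 inverted output, U5 stuck-at-1, U5 inverted output} — 6 in all.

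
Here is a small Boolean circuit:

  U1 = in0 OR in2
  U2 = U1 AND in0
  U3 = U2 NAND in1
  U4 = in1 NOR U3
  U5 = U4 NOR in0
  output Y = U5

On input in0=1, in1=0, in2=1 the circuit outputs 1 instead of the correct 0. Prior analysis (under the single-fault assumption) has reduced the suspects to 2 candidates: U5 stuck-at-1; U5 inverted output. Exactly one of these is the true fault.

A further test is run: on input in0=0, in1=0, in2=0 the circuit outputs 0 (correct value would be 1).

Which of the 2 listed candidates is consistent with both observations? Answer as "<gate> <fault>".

U5 inverted output

Evaluate each candidate on input in0=0, in1=0, in2=0:
  U5 stuck-at-1: U1=0, U2=0, U3=1, U4=0, U5=1 [stuck-at-1] → 1 — eliminated
  U5 inverted output: U1=0, U2=0, U3=1, U4=0, U5=0 [inverted output] → 0 — matches
Only U5 inverted output reproduces the observed 0.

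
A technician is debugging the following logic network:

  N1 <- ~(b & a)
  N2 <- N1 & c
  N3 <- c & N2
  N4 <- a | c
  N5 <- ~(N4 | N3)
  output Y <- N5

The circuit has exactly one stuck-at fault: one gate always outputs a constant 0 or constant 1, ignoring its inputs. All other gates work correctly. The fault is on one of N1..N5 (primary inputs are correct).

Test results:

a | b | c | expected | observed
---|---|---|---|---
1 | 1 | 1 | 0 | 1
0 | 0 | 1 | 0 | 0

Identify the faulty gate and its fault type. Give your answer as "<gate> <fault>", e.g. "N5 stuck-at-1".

Fault-free values for test 1 (a=1, b=1, c=1): N1=0, N2=0, N3=0, N4=1, N5=0, giving Y=0. Observed 1.
Test 1: faults giving observed 1 are {N4 stuck-at-0, N5 stuck-at-1}.
Test 2 (a=0, b=0, c=1): fault-free N1=1, N2=1, N3=1, N4=1, N5=0 → 0; observed 0. Eliminates N5 stuck-at-1.
Only N4 stuck-at-0 is consistent with every test.

N4 stuck-at-0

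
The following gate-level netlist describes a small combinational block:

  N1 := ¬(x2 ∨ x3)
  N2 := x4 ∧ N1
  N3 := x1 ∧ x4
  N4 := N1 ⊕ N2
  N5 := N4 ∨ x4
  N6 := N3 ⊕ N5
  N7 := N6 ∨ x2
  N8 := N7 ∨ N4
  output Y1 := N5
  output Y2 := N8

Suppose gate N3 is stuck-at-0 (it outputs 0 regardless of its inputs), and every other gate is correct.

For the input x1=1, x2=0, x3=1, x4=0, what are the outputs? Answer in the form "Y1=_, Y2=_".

Y1=0, Y2=0

Propagate with N3 forced: N1=0, N2=0, N3=0 [stuck-at-0], N4=0, N5=0, N6=0, N7=0, N8=0.
So the outputs are Y1=0, Y2=0. (Same as the fault-free value — the fault is masked on this input.)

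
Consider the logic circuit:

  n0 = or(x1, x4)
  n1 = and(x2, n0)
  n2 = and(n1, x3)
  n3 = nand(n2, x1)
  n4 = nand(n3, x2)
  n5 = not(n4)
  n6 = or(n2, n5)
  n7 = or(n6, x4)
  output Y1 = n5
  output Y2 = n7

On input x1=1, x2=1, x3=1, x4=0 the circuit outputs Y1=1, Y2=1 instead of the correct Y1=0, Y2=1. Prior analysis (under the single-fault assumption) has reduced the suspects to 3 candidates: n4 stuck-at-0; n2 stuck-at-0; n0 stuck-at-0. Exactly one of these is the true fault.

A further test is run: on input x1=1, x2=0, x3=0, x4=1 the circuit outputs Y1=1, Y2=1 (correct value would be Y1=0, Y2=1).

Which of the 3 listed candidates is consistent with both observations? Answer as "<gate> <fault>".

Evaluate each candidate on input x1=1, x2=0, x3=0, x4=1:
  n4 stuck-at-0: n0=1, n1=0, n2=0, n3=1, n4=0 [stuck-at-0], n5=1, n6=1, n7=1 → Y1=1, Y2=1 — matches
  n2 stuck-at-0: n0=1, n1=0, n2=0 [stuck-at-0], n3=1, n4=1, n5=0, n6=0, n7=1 → Y1=0, Y2=1 — eliminated
  n0 stuck-at-0: n0=0 [stuck-at-0], n1=0, n2=0, n3=1, n4=1, n5=0, n6=0, n7=1 → Y1=0, Y2=1 — eliminated
Only n4 stuck-at-0 reproduces the observed Y1=1, Y2=1.

n4 stuck-at-0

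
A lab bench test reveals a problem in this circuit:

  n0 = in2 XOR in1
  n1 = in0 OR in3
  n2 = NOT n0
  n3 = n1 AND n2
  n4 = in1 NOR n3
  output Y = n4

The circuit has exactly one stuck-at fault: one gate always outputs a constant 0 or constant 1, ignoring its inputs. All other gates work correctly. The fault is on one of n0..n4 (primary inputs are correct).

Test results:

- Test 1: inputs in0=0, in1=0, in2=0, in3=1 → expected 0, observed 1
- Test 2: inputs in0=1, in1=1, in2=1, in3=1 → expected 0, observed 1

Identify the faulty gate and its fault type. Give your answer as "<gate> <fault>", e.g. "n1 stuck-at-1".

Fault-free values for test 1 (in0=0, in1=0, in2=0, in3=1): n0=0, n1=1, n2=1, n3=1, n4=0, giving Y=0. Observed 1.
Test 1: faults giving observed 1 are {n0 stuck-at-1, n1 stuck-at-0, n2 stuck-at-0, n3 stuck-at-0, n4 stuck-at-1}.
Test 2 (in0=1, in1=1, in2=1, in3=1): fault-free n0=0, n1=1, n2=1, n3=1, n4=0 → 0; observed 1. Eliminates n0 stuck-at-1, n1 stuck-at-0, n2 stuck-at-0, n3 stuck-at-0.
Only n4 stuck-at-1 is consistent with every test.

n4 stuck-at-1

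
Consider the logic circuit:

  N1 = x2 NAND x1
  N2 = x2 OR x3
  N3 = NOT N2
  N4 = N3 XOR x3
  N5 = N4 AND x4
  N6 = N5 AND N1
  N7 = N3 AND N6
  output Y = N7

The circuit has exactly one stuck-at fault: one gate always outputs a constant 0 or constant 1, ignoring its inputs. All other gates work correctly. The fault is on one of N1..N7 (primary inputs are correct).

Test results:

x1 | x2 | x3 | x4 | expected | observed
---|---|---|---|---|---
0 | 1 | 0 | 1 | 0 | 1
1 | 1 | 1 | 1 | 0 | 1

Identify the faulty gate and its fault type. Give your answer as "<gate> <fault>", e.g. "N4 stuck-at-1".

Fault-free values for test 1 (x1=0, x2=1, x3=0, x4=1): N1=1, N2=1, N3=0, N4=0, N5=0, N6=0, N7=0, giving Y=0. Observed 1.
Test 1: faults giving observed 1 are {N2 stuck-at-0, N3 stuck-at-1, N7 stuck-at-1}.
Test 2 (x1=1, x2=1, x3=1, x4=1): fault-free N1=0, N2=1, N3=0, N4=1, N5=1, N6=0, N7=0 → 0; observed 1. Eliminates N2 stuck-at-0, N3 stuck-at-1.
Only N7 stuck-at-1 is consistent with every test.

N7 stuck-at-1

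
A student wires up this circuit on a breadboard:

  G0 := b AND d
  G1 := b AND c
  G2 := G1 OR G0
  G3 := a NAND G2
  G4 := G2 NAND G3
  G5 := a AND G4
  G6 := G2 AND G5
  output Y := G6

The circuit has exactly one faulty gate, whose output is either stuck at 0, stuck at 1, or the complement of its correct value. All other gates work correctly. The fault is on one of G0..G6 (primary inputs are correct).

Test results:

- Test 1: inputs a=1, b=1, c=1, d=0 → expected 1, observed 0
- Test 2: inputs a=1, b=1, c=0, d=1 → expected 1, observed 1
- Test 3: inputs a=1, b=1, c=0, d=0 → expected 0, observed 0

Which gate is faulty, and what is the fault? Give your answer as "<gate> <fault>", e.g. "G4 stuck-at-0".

G1 stuck-at-0

Fault-free values for test 1 (a=1, b=1, c=1, d=0): G0=0, G1=1, G2=1, G3=0, G4=1, G5=1, G6=1, giving Y=1. Observed 0.
Test 1: faults giving observed 0 are {G1 stuck-at-0, G1 inverted output, G2 stuck-at-0, G2 inverted output, G3 stuck-at-1, G3 inverted output, G4 stuck-at-0, G4 inverted output, G5 stuck-at-0, G5 inverted output, G6 stuck-at-0, G6 inverted output}.
Test 2 (a=1, b=1, c=0, d=1): fault-free G0=1, G1=0, G2=1, G3=0, G4=1, G5=1, G6=1 → 1; observed 1. Eliminates G2 stuck-at-0, G2 inverted output, G3 stuck-at-1, G3 inverted output, G4 stuck-at-0, G4 inverted output, G5 stuck-at-0, G5 inverted output, G6 stuck-at-0, G6 inverted output.
Test 3 (a=1, b=1, c=0, d=0): fault-free G0=0, G1=0, G2=0, G3=1, G4=1, G5=1, G6=0 → 0; observed 0. Eliminates G1 inverted output.
Only G1 stuck-at-0 is consistent with every test.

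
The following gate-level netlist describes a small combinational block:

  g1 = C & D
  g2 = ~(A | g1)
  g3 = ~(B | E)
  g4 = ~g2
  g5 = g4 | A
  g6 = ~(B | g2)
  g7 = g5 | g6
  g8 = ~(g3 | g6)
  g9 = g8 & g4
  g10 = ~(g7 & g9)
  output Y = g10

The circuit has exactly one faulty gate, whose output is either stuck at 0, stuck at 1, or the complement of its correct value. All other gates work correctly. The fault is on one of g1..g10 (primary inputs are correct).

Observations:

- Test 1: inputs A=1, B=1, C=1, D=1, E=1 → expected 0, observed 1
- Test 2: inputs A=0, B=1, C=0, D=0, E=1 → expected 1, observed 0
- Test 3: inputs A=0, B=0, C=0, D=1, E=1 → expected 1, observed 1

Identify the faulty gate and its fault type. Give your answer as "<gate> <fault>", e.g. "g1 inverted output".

g2 inverted output

Fault-free values for test 1 (A=1, B=1, C=1, D=1, E=1): g1=1, g2=0, g3=0, g4=1, g5=1, g6=0, g7=1, g8=1, g9=1, g10=0, giving Y=0. Observed 1.
Test 1: faults giving observed 1 are {g2 stuck-at-1, g2 inverted output, g3 stuck-at-1, g3 inverted output, g4 stuck-at-0, g4 inverted output, g5 stuck-at-0, g5 inverted output, g6 stuck-at-1, g6 inverted output, g7 stuck-at-0, g7 inverted output, g8 stuck-at-0, g8 inverted output, g9 stuck-at-0, g9 inverted output, g10 stuck-at-1, g10 inverted output}.
Test 2 (A=0, B=1, C=0, D=0, E=1): fault-free g1=0, g2=1, g3=0, g4=0, g5=0, g6=0, g7=0, g8=1, g9=0, g10=1 → 1; observed 0. Eliminates g2 stuck-at-1, g3 stuck-at-1, g3 inverted output, g4 stuck-at-0, g5 stuck-at-0, g5 inverted output, g6 stuck-at-1, g6 inverted output, g7 stuck-at-0, g7 inverted output, g8 stuck-at-0, g8 inverted output, g9 stuck-at-0, g9 inverted output, g10 stuck-at-1.
Test 3 (A=0, B=0, C=0, D=1, E=1): fault-free g1=0, g2=1, g3=0, g4=0, g5=0, g6=0, g7=0, g8=1, g9=0, g10=1 → 1; observed 1. Eliminates g4 inverted output, g10 inverted output.
Only g2 inverted output is consistent with every test.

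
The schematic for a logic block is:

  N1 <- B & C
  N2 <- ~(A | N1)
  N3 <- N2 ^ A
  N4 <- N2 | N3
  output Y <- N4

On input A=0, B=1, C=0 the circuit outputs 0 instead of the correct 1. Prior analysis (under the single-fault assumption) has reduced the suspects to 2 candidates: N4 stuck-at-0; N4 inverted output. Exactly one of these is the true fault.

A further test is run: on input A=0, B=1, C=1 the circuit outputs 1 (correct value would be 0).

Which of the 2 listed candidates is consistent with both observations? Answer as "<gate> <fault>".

Evaluate each candidate on input A=0, B=1, C=1:
  N4 stuck-at-0: N1=1, N2=0, N3=0, N4=0 [stuck-at-0] → 0 — eliminated
  N4 inverted output: N1=1, N2=0, N3=0, N4=1 [inverted output] → 1 — matches
Only N4 inverted output reproduces the observed 1.

N4 inverted output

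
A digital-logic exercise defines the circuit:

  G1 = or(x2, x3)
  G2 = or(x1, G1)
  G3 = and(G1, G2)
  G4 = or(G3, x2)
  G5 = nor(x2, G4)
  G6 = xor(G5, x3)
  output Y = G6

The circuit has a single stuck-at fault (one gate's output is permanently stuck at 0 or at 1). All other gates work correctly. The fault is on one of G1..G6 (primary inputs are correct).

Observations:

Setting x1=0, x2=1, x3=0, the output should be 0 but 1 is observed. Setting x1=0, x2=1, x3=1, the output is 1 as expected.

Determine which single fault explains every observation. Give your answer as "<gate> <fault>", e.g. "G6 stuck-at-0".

G6 stuck-at-1

Fault-free values for test 1 (x1=0, x2=1, x3=0): G1=1, G2=1, G3=1, G4=1, G5=0, G6=0, giving Y=0. Observed 1.
Test 1: faults giving observed 1 are {G5 stuck-at-1, G6 stuck-at-1}.
Test 2 (x1=0, x2=1, x3=1): fault-free G1=1, G2=1, G3=1, G4=1, G5=0, G6=1 → 1; observed 1. Eliminates G5 stuck-at-1.
Only G6 stuck-at-1 is consistent with every test.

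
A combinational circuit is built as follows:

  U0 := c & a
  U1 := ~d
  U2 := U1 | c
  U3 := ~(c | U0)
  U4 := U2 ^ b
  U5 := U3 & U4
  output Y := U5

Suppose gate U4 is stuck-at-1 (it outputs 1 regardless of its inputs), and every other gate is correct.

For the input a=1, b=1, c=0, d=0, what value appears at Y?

Propagate with U4 forced: U0=0, U1=1, U2=1, U3=1, U4=1 [stuck-at-1], U5=1.
So Y = 1. (Without the fault it would be 0.)

1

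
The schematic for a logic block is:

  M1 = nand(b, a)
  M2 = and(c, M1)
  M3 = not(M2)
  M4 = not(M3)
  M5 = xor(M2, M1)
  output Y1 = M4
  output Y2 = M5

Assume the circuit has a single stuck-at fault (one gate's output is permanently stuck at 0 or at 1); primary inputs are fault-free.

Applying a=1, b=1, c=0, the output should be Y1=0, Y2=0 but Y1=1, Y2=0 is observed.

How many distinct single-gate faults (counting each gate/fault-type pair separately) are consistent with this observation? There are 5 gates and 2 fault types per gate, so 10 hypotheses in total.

Fault-free: M1=0, M2=0, M3=1, M4=0, M5=0 → Y1=0, Y2=0. Observed Y1=1, Y2=0.
  M1 stuck-at-0: output Y1=0, Y2=0 ✗
  M1 stuck-at-1: output Y1=0, Y2=1 ✗
  M2 stuck-at-0: output Y1=0, Y2=0 ✗
  M2 stuck-at-1: output Y1=1, Y2=1 ✗
  M3 stuck-at-0: output Y1=1, Y2=0 ✓
  M3 stuck-at-1: output Y1=0, Y2=0 ✗
  M4 stuck-at-0: output Y1=0, Y2=0 ✗
  M4 stuck-at-1: output Y1=1, Y2=0 ✓
  M5 stuck-at-0: output Y1=0, Y2=0 ✗
  M5 stuck-at-1: output Y1=0, Y2=1 ✗
Consistent faults: {M3 stuck-at-0, M4 stuck-at-1} — 2 in all.

2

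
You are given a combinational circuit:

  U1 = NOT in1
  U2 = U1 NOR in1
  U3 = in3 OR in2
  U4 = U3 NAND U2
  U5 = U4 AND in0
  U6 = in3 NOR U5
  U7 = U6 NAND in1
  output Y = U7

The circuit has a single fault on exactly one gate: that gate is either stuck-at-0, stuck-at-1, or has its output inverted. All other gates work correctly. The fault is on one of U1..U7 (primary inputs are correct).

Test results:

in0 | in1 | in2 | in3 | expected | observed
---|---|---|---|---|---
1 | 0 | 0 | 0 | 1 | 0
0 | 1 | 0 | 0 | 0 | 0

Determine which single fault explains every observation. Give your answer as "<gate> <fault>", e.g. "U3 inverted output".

Fault-free values for test 1 (in0=1, in1=0, in2=0, in3=0): U1=1, U2=0, U3=0, U4=1, U5=1, U6=0, U7=1, giving Y=1. Observed 0.
Test 1: faults giving observed 0 are {U7 stuck-at-0, U7 inverted output}.
Test 2 (in0=0, in1=1, in2=0, in3=0): fault-free U1=0, U2=0, U3=0, U4=1, U5=0, U6=1, U7=0 → 0; observed 0. Eliminates U7 inverted output.
Only U7 stuck-at-0 is consistent with every test.

U7 stuck-at-0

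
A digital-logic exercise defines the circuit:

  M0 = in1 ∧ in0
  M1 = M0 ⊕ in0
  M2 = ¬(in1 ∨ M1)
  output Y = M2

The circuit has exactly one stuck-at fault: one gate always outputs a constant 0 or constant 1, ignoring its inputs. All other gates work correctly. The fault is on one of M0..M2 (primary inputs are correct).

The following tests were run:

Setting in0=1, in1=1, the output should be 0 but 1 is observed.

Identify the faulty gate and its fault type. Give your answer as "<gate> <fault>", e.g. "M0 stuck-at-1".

Fault-free values for test 1 (in0=1, in1=1): M0=1, M1=0, M2=0, giving Y=0. Observed 1.
Test 1: faults giving observed 1 are {M2 stuck-at-1}.
Only M2 stuck-at-1 is consistent with every test.

M2 stuck-at-1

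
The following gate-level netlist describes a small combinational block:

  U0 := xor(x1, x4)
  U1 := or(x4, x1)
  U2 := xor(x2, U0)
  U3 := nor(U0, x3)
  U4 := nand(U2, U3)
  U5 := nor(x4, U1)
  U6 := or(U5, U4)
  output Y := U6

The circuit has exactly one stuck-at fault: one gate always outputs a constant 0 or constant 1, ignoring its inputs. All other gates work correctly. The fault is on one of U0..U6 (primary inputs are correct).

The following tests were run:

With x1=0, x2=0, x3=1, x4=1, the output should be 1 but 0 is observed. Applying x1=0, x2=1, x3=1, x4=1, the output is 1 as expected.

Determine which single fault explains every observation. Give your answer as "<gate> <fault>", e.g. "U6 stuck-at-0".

Fault-free values for test 1 (x1=0, x2=0, x3=1, x4=1): U0=1, U1=1, U2=1, U3=0, U4=1, U5=0, U6=1, giving Y=1. Observed 0.
Test 1: faults giving observed 0 are {U3 stuck-at-1, U4 stuck-at-0, U6 stuck-at-0}.
Test 2 (x1=0, x2=1, x3=1, x4=1): fault-free U0=1, U1=1, U2=0, U3=0, U4=1, U5=0, U6=1 → 1; observed 1. Eliminates U4 stuck-at-0, U6 stuck-at-0.
Only U3 stuck-at-1 is consistent with every test.

U3 stuck-at-1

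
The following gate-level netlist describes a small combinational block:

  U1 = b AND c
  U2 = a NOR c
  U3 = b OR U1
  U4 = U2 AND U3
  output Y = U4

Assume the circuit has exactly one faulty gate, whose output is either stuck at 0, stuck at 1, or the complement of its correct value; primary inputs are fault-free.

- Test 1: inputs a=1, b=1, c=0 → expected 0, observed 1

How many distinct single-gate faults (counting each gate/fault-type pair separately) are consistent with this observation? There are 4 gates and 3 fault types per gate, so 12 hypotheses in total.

4

Fault-free: U1=0, U2=0, U3=1, U4=0 → 0. Observed 1.
  U1 stuck-at-0: output 0 ✗
  U1 stuck-at-1: output 0 ✗
  U1 inverted output: output 0 ✗
  U2 stuck-at-0: output 0 ✗
  U2 stuck-at-1: output 1 ✓
  U2 inverted output: output 1 ✓
  U3 stuck-at-0: output 0 ✗
  U3 stuck-at-1: output 0 ✗
  U3 inverted output: output 0 ✗
  U4 stuck-at-0: output 0 ✗
  U4 stuck-at-1: output 1 ✓
  U4 inverted output: output 1 ✓
Consistent faults: {U2 stuck-at-1, U2 inverted output, U4 stuck-at-1, U4 inverted output} — 4 in all.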